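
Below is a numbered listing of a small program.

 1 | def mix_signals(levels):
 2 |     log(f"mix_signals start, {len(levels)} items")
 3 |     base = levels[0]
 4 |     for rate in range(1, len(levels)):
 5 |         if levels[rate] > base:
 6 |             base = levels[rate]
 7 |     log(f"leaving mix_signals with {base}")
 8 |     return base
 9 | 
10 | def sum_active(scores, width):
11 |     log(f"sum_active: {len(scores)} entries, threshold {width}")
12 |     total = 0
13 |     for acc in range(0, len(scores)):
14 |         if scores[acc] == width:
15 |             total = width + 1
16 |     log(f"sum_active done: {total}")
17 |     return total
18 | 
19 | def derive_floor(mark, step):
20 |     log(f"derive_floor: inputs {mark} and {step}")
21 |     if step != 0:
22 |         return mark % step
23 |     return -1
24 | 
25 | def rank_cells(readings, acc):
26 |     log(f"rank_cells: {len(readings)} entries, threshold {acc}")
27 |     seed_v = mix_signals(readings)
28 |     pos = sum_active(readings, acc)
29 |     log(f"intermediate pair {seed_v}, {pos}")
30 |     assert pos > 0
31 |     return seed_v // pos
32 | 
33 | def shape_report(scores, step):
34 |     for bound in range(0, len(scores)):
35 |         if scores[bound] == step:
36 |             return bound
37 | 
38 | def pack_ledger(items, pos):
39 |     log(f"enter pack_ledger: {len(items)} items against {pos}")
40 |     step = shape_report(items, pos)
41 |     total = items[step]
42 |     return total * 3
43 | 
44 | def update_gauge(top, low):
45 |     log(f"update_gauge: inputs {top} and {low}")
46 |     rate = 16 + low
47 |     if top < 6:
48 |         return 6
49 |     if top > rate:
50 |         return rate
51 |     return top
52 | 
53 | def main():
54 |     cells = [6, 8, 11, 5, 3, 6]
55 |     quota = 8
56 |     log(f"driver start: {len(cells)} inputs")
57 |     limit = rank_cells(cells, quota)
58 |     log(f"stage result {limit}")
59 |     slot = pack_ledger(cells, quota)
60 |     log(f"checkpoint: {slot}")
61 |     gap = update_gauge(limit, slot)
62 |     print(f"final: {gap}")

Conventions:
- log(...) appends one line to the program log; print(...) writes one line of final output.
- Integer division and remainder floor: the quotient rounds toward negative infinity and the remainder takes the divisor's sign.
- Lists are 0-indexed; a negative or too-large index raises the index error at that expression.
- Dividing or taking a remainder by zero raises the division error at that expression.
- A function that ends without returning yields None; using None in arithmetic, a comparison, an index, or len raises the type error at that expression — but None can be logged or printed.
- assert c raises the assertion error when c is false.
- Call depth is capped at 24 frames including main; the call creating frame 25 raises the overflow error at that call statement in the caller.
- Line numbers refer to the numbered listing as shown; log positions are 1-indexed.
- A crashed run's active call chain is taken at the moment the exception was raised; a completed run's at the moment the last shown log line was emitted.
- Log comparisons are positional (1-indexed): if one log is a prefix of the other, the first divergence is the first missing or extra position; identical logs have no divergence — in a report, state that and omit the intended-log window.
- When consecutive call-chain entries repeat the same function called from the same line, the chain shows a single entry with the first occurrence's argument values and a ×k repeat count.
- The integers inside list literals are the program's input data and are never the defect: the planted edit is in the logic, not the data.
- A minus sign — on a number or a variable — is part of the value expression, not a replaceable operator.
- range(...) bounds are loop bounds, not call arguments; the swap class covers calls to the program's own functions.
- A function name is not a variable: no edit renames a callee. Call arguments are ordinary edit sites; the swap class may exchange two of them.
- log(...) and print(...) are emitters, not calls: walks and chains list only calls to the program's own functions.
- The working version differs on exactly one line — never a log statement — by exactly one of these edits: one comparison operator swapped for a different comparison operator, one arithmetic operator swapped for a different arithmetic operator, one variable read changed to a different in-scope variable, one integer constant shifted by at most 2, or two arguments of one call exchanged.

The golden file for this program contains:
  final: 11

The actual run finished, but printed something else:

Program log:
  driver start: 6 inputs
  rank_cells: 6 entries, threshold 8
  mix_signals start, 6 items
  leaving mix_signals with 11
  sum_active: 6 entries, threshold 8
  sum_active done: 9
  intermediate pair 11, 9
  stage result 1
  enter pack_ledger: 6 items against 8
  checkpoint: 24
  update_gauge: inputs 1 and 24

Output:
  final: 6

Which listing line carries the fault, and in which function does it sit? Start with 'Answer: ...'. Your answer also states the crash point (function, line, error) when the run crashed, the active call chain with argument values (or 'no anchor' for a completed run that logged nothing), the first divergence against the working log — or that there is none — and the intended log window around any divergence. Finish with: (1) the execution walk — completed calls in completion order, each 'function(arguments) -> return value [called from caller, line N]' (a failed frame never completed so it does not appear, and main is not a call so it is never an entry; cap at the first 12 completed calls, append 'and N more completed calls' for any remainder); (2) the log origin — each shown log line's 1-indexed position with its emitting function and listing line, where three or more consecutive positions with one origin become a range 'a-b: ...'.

Answer: the defect is in sum_active at line 15.
Core observation: The earliest visible damage is log position 6 — 'sum_active done: 9' rather than the intended 'sum_active done: 1'.
Call chain: main -> update_gauge(1, 24) (called at line 61).
First divergence: position 6 — shown 'sum_active done: 9', intended 'sum_active done: 1'.
Intended log window:
  4: leaving mix_signals with 11
  5: sum_active: 6 entries, threshold 8
  6: sum_active done: 1
  7: intermediate pair 11, 1
Execution walk:
  mix_signals([6, 8, 11, 5, 3, 6]) -> 11  [called from rank_cells, line 27]
  sum_active([6, 8, 11, 5, 3, 6], 8) -> 9  [called from rank_cells, line 28]
  rank_cells([6, 8, 11, 5, 3, 6], 8) -> 1  [called from main, line 57]
  shape_report([6, 8, 11, 5, 3, 6], 8) -> 1  [called from pack_ledger, line 40]
  pack_ledger([6, 8, 11, 5, 3, 6], 8) -> 24  [called from main, line 59]
  update_gauge(1, 24) -> 6  [called from main, line 61]
Origin of each log line:
  1 — main, line 56
  2 — rank_cells, line 26
  3 — mix_signals, line 2
  4 — mix_signals, line 7
  5 — sum_active, line 11
  6 — sum_active, line 16
  7 — rank_cells, line 29
  8 — main, line 58
  9 — pack_ledger, line 39
  10 — main, line 60
  11 — update_gauge, line 45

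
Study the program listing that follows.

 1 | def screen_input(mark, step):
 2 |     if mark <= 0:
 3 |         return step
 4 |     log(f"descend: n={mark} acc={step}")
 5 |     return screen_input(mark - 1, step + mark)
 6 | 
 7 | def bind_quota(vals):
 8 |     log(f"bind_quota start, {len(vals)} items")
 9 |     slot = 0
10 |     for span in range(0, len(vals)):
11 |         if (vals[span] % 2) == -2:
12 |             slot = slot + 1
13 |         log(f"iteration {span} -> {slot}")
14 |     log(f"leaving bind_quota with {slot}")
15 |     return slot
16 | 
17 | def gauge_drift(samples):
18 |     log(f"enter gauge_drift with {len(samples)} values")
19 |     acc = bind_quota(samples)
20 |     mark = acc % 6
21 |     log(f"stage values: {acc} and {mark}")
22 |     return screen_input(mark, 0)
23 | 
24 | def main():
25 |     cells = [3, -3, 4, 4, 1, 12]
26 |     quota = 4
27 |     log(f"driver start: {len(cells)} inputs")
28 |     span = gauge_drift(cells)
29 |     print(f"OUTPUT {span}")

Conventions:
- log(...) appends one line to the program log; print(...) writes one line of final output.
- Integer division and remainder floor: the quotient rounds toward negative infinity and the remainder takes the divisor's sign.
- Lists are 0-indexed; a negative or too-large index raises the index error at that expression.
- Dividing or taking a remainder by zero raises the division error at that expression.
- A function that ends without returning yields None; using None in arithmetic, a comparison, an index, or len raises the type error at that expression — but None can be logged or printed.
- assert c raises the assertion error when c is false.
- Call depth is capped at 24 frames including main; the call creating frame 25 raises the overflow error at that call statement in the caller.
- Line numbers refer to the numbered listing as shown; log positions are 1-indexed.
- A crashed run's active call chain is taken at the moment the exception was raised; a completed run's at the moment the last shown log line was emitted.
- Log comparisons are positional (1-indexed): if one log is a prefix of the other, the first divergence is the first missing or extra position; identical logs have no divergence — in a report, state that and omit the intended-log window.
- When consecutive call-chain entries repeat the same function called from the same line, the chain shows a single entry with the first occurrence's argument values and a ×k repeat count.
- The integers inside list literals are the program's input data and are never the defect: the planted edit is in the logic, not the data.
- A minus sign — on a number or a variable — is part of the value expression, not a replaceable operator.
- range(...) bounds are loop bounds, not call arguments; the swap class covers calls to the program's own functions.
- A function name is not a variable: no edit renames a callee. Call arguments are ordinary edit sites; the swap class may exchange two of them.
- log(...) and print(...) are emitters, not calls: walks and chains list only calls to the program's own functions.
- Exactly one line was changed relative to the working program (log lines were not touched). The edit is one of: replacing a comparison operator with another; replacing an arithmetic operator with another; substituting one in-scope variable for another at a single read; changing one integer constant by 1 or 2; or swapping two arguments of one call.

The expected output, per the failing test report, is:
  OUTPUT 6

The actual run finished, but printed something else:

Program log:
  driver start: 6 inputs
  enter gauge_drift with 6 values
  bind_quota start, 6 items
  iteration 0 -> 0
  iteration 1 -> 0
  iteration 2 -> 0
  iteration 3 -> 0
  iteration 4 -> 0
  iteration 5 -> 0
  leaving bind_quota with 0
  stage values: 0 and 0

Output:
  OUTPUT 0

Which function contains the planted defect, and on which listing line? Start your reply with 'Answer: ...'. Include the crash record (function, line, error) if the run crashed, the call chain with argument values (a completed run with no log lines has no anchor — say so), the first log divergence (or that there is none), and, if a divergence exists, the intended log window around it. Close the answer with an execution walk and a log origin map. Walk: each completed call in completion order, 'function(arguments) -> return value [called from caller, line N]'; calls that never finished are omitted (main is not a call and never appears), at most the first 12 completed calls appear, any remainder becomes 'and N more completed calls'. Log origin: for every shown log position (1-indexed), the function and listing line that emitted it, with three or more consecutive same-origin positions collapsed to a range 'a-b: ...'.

Answer: the defect is in bind_quota at line 11.
Core observation: Position 6 is the first bad log line: 'iteration 2 -> 0' should read 'iteration 2 -> 1'.
Call chain: main -> gauge_drift([3, -3, 4, 4, 1, 12]) (called at line 28).
First divergence: at position 6 the run shows 'iteration 2 -> 0' where the working version logs 'iteration 2 -> 1'.
Intended log window:
  4: iteration 0 -> 0
  5: iteration 1 -> 0
  6: iteration 2 -> 1
  7: iteration 3 -> 2
Execution walk:
  bind_quota([3, -3, 4, 4, 1, 12]) -> 0  [called from gauge_drift, line 19]
  screen_input(0, 0) -> 0  [called from gauge_drift, line 22]
  gauge_drift([3, -3, 4, 4, 1, 12]) -> 0  [called from main, line 28]
Log origins:
  1: from main, line 27
  2: from gauge_drift, line 18
  3: from bind_quota, line 8
  4-9: from bind_quota, line 13
  10: from bind_quota, line 14
  11: from gauge_drift, line 21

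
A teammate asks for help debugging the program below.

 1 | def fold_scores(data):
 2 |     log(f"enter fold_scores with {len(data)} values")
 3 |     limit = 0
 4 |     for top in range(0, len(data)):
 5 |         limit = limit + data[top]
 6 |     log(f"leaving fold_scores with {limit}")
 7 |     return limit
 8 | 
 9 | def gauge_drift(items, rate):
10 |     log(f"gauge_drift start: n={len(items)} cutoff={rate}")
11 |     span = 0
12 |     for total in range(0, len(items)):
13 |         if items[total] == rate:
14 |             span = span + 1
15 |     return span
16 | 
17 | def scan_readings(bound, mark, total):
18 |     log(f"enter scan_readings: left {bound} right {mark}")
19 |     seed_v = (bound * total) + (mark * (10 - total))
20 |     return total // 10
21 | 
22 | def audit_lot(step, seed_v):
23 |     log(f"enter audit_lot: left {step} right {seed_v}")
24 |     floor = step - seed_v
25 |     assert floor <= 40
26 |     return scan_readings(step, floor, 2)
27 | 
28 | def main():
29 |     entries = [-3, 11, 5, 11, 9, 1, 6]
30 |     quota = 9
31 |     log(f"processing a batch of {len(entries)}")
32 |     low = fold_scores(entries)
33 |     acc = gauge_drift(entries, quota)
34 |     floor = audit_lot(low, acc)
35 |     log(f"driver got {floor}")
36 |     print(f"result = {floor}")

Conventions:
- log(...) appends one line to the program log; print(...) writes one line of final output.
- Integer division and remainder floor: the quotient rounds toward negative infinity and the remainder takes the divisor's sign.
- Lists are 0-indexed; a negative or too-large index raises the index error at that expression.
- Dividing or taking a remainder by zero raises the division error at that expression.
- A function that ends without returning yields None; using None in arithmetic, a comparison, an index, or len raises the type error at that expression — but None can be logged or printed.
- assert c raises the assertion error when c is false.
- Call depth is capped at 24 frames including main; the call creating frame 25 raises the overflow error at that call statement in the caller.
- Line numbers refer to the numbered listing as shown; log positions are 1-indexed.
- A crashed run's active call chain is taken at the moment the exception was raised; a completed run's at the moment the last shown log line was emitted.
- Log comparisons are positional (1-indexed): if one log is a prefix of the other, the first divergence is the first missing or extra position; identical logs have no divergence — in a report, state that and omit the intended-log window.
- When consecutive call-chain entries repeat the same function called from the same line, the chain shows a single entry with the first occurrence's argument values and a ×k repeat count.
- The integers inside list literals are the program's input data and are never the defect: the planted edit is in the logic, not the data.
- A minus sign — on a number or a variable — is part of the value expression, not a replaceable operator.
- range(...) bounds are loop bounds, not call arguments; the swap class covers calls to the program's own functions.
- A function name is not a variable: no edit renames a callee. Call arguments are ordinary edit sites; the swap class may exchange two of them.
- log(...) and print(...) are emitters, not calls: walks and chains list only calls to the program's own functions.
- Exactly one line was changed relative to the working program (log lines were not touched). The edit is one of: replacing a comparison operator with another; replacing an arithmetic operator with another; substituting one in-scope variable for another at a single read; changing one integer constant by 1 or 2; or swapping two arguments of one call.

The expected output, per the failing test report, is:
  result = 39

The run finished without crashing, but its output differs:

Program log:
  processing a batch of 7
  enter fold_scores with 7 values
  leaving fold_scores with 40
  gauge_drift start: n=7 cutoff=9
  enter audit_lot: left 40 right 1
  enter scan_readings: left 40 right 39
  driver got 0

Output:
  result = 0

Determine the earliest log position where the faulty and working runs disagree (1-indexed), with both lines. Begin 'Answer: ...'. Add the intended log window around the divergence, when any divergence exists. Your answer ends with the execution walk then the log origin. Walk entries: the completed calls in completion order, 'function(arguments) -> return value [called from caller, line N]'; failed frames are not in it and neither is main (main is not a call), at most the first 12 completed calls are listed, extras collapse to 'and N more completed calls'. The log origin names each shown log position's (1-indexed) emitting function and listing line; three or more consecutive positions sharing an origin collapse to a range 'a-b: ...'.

Answer: position 7 — shown 'driver got 0', intended 'driver got 39'.
Intended log window:
  5: enter audit_lot: left 40 right 1
  6: enter scan_readings: left 40 right 39
  7: driver got 39
Execution walk:
  fold_scores([-3, 11, 5, 11, 9, 1, 6]) -> 40  [called from main, line 32]
  gauge_drift([-3, 11, 5, 11, 9, 1, 6], 9) -> 1  [called from main, line 33]
  scan_readings(40, 39, 2) -> 0  [called from audit_lot, line 26]
  audit_lot(40, 1) -> 0  [called from main, line 34]
Log origins:
  1: logged in main at line 31
  2: logged in fold_scores at line 2
  3: logged in fold_scores at line 6
  4: logged in gauge_drift at line 10
  5: logged in audit_lot at line 23
  6: logged in scan_readings at line 18
  7: logged in main at line 35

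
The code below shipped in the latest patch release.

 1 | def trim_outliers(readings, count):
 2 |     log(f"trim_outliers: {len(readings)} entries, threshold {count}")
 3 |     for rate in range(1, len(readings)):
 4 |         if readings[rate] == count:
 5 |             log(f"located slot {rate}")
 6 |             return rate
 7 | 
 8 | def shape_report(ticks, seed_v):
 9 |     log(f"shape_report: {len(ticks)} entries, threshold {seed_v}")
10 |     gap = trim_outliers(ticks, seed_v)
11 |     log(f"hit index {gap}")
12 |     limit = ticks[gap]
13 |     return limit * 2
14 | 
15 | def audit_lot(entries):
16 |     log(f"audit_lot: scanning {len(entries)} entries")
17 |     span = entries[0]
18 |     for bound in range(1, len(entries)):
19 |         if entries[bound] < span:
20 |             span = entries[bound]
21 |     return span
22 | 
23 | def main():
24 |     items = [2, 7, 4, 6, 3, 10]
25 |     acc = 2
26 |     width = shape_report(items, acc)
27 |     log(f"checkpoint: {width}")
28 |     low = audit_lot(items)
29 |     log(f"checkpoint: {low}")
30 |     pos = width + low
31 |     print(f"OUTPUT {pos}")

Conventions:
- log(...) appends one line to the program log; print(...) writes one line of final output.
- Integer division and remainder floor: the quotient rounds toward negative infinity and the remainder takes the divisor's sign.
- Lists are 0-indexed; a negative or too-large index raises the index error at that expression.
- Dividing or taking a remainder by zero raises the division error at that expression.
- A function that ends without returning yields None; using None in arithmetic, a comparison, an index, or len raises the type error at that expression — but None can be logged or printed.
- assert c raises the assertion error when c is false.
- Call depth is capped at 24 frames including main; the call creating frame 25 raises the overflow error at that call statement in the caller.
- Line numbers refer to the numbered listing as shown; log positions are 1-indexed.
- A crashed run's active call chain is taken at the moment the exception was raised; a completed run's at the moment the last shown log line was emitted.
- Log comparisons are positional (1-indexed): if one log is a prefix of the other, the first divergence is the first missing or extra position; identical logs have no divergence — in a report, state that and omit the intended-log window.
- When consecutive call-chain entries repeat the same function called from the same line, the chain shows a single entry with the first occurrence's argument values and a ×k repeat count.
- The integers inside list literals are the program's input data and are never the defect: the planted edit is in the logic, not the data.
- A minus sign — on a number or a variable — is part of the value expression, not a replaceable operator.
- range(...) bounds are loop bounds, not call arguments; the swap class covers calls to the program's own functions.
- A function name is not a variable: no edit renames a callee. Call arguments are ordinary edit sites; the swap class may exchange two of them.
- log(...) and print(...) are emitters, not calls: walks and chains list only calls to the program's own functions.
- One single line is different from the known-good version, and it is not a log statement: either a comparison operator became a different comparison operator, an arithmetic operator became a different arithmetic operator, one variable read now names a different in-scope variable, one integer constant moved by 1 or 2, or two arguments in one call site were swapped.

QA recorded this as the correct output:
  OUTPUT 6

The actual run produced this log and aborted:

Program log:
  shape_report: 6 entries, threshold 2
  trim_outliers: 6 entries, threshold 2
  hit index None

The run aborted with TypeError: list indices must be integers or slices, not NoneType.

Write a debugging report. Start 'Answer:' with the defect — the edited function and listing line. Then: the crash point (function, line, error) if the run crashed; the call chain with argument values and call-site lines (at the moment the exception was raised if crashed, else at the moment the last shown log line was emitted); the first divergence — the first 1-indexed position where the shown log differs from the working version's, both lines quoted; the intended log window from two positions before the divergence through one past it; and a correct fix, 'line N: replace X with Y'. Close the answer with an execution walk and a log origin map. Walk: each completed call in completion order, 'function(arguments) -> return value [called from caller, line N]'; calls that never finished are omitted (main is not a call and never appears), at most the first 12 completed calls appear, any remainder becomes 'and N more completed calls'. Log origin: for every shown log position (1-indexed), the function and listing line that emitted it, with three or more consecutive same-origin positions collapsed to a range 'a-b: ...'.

Answer: the defect is in trim_outliers at line 3.
Key observation: Position 3 is the first bad log line: 'hit index None' should read 'located slot 0'.
Crash: shape_report, line 12, TypeError.
Call chain: main -> shape_report([2, 7, 4, 6, 3, 10], 2) (called at line 26).
First divergence: position 3 — shown 'hit index None', intended 'located slot 0'.
Intended log window:
  1: shape_report: 6 entries, threshold 2
  2: trim_outliers: 6 entries, threshold 2
  3: located slot 0
  4: hit index 0
Execution walk:
  trim_outliers([2, 7, 4, 6, 3, 10], 2) -> None  [called from shape_report, line 10]
Origin of each log line:
  1: logged in shape_report at line 9
  2: logged in trim_outliers at line 2
  3: logged in shape_report at line 11
A correct fix: line 3: replace `1` with `0`.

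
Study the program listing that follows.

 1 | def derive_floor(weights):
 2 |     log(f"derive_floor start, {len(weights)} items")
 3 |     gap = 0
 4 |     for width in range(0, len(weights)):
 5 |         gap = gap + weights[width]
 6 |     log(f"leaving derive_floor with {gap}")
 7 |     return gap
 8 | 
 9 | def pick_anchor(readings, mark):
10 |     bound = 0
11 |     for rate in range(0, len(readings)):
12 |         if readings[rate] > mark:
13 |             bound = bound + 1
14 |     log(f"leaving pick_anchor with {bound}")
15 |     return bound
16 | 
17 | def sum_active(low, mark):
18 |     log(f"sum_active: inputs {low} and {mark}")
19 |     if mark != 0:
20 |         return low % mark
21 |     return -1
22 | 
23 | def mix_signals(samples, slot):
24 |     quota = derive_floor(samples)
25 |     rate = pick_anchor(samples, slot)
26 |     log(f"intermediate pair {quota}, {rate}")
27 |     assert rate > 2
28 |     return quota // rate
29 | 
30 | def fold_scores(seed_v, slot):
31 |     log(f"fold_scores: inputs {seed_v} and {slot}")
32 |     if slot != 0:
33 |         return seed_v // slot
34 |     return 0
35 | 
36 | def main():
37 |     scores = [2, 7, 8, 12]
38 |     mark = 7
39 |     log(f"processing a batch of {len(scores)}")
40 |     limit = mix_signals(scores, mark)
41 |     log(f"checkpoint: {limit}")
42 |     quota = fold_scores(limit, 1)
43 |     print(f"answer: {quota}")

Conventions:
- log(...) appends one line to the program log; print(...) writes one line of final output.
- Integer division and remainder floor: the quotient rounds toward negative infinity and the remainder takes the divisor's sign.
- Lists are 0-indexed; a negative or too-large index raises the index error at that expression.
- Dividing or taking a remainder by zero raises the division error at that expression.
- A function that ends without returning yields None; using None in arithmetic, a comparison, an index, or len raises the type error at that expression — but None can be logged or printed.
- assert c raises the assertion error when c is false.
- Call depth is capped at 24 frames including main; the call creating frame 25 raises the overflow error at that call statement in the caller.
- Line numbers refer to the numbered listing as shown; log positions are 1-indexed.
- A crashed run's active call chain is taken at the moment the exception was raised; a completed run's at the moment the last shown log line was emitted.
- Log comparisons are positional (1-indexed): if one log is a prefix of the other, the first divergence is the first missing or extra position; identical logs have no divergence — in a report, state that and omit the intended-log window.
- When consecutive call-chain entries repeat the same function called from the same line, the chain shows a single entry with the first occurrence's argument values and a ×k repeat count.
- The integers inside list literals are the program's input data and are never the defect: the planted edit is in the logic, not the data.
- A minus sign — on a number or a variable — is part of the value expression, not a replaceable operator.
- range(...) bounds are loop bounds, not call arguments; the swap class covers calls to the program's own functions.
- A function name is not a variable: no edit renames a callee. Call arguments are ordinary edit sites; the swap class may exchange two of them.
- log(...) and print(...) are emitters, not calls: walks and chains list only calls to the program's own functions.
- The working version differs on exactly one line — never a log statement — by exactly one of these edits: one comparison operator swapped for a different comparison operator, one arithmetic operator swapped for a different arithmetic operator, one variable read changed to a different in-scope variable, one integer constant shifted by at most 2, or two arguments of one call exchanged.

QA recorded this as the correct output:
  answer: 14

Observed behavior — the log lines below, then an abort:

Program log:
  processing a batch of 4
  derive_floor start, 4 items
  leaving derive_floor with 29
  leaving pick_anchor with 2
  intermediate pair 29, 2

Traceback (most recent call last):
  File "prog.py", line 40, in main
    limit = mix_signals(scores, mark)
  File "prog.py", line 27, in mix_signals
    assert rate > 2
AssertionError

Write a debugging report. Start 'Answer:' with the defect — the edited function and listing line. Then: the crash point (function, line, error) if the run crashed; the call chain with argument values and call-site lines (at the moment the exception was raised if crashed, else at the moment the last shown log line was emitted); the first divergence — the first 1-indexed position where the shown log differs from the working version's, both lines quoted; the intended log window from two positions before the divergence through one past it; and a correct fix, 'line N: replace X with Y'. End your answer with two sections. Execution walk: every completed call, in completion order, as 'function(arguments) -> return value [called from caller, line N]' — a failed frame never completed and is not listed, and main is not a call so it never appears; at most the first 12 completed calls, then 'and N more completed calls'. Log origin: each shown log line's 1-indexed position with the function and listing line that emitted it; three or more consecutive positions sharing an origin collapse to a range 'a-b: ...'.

Answer: the defect is in mix_signals at line 27.
Core observation: The shown log is a 5-line prefix of the intended one, whose next entry is 'checkpoint: 14'.
Crash: mix_signals, line 27, AssertionError.
Call chain: main -> mix_signals([2, 7, 8, 12], 7) (called at line 40).
First divergence: position 6 (shown log ended at 5 lines; the working version continues: 'checkpoint: 14').
Intended log window:
  4: leaving pick_anchor with 2
  5: intermediate pair 29, 2
  6: checkpoint: 14
  7: fold_scores: inputs 14 and 1
Execution walk:
  derive_floor([2, 7, 8, 12]) -> 29  [called from mix_signals, line 24]
  pick_anchor([2, 7, 8, 12], 7) -> 2  [called from mix_signals, line 25]
Log line origins:
  1: logged in main at line 39
  2: logged in derive_floor at line 2
  3: logged in derive_floor at line 6
  4: logged in pick_anchor at line 14
  5: logged in mix_signals at line 26
A correct fix: line 27: replace `2` with `0`.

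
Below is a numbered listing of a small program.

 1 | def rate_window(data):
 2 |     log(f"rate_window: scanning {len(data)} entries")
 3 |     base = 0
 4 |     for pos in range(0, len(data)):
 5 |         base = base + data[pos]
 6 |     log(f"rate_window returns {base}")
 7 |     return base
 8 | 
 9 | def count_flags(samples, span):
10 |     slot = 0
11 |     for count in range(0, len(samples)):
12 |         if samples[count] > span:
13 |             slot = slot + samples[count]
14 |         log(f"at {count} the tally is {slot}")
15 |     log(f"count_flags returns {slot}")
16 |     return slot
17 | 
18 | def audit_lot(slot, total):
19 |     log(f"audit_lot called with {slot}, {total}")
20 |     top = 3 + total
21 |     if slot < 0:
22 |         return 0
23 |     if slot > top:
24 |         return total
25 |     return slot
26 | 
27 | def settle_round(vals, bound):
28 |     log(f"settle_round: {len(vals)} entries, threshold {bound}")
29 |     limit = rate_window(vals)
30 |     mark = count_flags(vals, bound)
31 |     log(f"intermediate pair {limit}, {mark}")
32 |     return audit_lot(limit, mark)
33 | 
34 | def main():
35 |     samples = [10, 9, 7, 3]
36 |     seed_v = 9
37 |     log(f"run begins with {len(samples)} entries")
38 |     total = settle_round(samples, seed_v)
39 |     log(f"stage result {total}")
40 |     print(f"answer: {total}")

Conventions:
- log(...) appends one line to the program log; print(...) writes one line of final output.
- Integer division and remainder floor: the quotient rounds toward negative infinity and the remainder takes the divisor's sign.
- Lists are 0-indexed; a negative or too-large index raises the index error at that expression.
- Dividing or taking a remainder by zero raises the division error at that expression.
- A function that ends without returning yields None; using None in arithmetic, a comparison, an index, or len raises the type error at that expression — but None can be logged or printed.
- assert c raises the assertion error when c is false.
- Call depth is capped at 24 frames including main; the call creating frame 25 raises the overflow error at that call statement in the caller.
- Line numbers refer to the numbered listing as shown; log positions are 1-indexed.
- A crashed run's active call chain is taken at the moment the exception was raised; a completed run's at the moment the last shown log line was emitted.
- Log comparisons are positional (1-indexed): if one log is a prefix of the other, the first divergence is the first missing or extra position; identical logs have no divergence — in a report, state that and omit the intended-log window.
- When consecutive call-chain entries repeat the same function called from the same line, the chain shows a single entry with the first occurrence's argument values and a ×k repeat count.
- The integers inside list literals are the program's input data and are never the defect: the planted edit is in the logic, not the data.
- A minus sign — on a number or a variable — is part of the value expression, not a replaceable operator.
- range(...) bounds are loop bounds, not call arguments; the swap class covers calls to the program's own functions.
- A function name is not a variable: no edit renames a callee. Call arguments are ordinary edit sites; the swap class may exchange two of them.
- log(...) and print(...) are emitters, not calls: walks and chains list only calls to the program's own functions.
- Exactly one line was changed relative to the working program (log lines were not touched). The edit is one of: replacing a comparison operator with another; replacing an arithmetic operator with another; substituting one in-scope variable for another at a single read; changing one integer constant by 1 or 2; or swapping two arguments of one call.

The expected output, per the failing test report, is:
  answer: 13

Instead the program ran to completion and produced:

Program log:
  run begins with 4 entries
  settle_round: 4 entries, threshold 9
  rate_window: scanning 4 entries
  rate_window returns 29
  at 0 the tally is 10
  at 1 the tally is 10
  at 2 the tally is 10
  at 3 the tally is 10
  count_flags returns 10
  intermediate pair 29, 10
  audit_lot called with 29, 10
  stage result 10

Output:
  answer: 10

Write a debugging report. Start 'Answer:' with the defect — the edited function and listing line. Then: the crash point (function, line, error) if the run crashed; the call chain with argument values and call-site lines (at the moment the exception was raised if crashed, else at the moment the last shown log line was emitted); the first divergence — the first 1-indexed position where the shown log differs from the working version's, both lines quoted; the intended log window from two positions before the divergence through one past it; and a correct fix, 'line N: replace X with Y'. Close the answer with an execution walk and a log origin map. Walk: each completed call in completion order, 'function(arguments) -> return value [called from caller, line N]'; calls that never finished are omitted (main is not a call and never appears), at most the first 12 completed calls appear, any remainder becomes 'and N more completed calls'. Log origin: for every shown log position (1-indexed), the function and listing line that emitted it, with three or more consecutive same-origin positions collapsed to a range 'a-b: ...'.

Answer: the defect is in audit_lot at line 24.
Key observation: Log line 12 is where behavior first shows: 'stage result 10' appears instead of 'stage result 13'.
Call chain: main.
First divergence: position 12 — shown 'stage result 10', intended 'stage result 13'.
Intended log window:
  10: intermediate pair 29, 10
  11: audit_lot called with 29, 10
  12: stage result 13
Execution walk:
  rate_window([10, 9, 7, 3]) -> 29  [called from settle_round, line 29]
  count_flags([10, 9, 7, 3], 9) -> 10  [called from settle_round, line 30]
  audit_lot(29, 10) -> 10  [called from settle_round, line 32]
  settle_round([10, 9, 7, 3], 9) -> 10  [called from main, line 38]
Origin of each log line:
  1: from main, line 37
  2: from settle_round, line 28
  3: from rate_window, line 2
  4: from rate_window, line 6
  5-8: from count_flags, line 14
  9: from count_flags, line 15
  10: from settle_round, line 31
  11: from audit_lot, line 19
  12: from main, line 39
A correct fix: line 24: replace `total` with `top`.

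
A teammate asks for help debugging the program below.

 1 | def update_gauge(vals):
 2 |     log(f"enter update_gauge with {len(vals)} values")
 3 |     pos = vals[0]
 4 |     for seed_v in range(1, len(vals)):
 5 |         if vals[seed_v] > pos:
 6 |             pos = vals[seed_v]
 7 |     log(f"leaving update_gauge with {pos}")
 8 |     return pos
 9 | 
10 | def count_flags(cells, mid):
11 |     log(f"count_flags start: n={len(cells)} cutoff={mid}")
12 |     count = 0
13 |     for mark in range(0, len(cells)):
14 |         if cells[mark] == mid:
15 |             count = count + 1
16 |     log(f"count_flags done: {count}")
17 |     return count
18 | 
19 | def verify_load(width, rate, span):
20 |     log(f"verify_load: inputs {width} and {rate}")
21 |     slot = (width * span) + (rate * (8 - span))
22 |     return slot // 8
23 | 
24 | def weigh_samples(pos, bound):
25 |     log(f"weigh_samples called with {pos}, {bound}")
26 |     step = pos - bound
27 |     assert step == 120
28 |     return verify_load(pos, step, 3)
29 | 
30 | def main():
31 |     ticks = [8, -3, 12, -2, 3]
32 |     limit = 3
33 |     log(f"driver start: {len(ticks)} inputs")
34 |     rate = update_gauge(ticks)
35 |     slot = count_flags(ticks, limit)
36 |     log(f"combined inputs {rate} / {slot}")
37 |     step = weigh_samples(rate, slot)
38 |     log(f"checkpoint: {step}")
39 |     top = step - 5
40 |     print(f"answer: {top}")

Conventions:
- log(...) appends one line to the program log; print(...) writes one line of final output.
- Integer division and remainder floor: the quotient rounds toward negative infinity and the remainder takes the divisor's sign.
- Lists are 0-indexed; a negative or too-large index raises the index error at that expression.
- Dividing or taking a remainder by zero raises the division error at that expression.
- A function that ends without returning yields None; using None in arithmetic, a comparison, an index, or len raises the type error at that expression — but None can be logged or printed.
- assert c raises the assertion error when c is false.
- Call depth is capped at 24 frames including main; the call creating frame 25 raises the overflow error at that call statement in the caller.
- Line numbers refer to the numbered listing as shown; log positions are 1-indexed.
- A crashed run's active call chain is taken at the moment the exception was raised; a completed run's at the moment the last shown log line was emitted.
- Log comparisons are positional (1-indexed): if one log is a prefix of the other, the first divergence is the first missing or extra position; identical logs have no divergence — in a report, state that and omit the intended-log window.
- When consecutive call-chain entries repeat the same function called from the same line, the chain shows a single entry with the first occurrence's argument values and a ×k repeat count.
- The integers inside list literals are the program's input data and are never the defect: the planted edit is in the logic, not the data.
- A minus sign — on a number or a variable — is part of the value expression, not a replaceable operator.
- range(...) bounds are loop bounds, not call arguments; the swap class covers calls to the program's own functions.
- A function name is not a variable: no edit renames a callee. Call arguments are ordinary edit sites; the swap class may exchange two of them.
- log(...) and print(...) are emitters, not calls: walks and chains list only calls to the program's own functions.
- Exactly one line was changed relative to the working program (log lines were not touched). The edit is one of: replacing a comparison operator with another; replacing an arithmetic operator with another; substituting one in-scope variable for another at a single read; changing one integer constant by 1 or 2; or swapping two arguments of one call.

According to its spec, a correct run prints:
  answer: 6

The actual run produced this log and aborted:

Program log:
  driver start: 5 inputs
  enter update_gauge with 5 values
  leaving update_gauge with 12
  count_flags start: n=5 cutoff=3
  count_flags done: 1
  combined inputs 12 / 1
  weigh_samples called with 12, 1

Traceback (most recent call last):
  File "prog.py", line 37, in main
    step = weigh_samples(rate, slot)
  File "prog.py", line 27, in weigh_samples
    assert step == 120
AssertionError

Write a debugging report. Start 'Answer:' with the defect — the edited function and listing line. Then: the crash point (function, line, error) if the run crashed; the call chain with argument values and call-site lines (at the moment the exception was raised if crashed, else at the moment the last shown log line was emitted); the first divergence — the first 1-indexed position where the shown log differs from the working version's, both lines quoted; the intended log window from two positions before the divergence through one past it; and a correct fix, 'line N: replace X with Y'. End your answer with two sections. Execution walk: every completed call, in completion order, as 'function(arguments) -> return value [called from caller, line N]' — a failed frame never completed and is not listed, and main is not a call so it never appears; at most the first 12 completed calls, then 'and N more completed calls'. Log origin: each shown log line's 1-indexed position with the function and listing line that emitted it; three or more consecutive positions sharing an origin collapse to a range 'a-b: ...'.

Answer: the defect is in weigh_samples at line 27.
Key observation: After 7 matching log lines the faulty run goes silent, while the working version continues with 'verify_load: inputs 12 and 11'.
Crash: weigh_samples, line 27, AssertionError.
Call chain: main -> weigh_samples(12, 1) (called at line 37).
First divergence: position 8 — after 7 matching lines the faulty run goes silent; intended next line 'verify_load: inputs 12 and 11'.
Intended log window:
  6: combined inputs 12 / 1
  7: weigh_samples called with 12, 1
  8: verify_load: inputs 12 and 11
  9: checkpoint: 11
Execution walk:
  update_gauge([8, -3, 12, -2, 3]) -> 12  [called from main, line 34]
  count_flags([8, -3, 12, -2, 3], 3) -> 1  [called from main, line 35]
Log origins:
  1: emitted by main (line 33)
  2: emitted by update_gauge (line 2)
  3: emitted by update_gauge (line 7)
  4: emitted by count_flags (line 11)
  5: emitted by count_flags (line 16)
  6: emitted by main (line 36)
  7: emitted by weigh_samples (line 25)
A correct fix: line 27: replace `==` with `<=`.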